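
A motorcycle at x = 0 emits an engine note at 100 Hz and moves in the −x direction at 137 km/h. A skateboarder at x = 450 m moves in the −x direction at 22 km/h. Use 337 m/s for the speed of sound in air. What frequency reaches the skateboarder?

137 km/h = 38.06 m/s; 22 km/h = 6.111 m/s.
The observer lies on the +x side, so the source is heading away from the observer and the observer is heading toward the source.
Both move, so f' = f · (v + v_o)/(v + v_s).
f' = 100 × (337 + 6.111)/(337 + 38.06) = 100 × 343.11/375.06 ≈ 91 Hz.

91 Hz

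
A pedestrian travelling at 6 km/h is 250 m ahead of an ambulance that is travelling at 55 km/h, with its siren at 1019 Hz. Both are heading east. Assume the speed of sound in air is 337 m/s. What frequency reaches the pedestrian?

1062 Hz

55 km/h = 15.28 m/s; 6 km/h = 1.667 m/s.
The pedestrian is ahead, so the ambulance is moving toward it while the pedestrian is moving away from the ambulance.
With source approaching and observer receding, f' = f · (v − v_o)/(v − v_s).
f' = 1019 × (337 − 1.667)/(337 − 15.28) = 1019 × 335.33/321.72 ≈ 1062 Hz.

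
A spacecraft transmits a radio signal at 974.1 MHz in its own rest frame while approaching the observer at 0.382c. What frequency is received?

1456.7 MHz

Relativistic Doppler for frequency: f' = f₀ · √((1 + β)/(1 − β)).
f' = 974.1 × √(1.3820/0.6180) = 974.1 × 1.49541 ≈ 1456.7 MHz.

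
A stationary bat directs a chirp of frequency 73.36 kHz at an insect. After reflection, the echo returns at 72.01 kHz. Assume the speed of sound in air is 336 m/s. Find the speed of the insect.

Double Doppler shift off a moving reflector: f₂ = f₀ · (v + u)/(v − u) (u > 0 toward emitter).
Rearranging, u = v · (f₂ − f₀)/(f₂ + f₀) = 336 × -1.35/145.37 ≈ -3.1 m/s.
So the insect is moving at 3.1 m/s away from the emitter.

3.1 m/s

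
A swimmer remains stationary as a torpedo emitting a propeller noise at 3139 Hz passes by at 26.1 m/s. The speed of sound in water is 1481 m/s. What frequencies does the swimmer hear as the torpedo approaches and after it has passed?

Approaching: f₁ = f · v/(v − v_s) = 3139 × 1481/1454.9 ≈ 3195 Hz.
Receding: f₂ = f · v/(v + v_s) = 3139 × 1481/1507.1 ≈ 3085 Hz.

3195 Hz approaching; 3085 Hz receding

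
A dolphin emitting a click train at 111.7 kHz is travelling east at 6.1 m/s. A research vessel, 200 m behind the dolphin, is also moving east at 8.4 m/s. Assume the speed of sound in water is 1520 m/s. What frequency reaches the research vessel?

111.9 kHz

The research vessel is behind, so the dolphin is moving away from it while the research vessel is moving toward the dolphin.
Both move, so f' = f · (v + v_o)/(v + v_s).
f' = 111.7 × (1520 + 8.4)/(1520 + 6.1) = 111.7 × 1528.4/1526.1 ≈ 111.9 kHz.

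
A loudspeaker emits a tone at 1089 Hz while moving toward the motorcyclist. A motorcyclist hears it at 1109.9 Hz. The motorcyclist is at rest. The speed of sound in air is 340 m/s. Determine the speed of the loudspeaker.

6.4 m/s

f' = f · v/(v − v_s) ⇒ v_s = v · |1 − f/f'|.
v_s = 340 × |1 − 1089/1109.9| = 340 × 0.01883 ≈ 6.4 m/s.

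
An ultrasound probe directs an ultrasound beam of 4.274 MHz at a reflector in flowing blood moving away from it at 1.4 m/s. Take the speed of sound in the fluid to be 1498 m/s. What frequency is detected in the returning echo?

4.266 MHz

The reflector in flowing blood first receives the wave as a moving observer: f₁ = f₀ · (v − u)/v = 4.274 × (1498 − 1.4)/1498 ≈ 4.270 MHz.
The reflection then acts as a moving source: f₂ = f₁ · v/(v + u) ≈ 4.266 MHz.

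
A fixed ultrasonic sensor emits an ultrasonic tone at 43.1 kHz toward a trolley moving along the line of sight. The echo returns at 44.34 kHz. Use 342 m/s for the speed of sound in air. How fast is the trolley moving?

Double Doppler shift off a moving reflector: f₂ = f₀ · (v + u)/(v − u) (u > 0 toward emitter).
Rearranging, u = v · (f₂ − f₀)/(f₂ + f₀) = 342 × 1.24/87.44 ≈ 4.8 m/s.
So the trolley is moving at 4.8 m/s toward the emitter.

4.8 m/s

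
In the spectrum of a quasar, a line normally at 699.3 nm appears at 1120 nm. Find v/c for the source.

0.439c

λ'/λ₀ = 1.6016 > 1 (redshift), so the source is receding.
λ'/λ₀ = √((1 + β)/(1 − β)) for a receding source ⇒ β = (r² − 1)/(r² + 1) with r = λ'/λ₀.
β = (2.5651 − 1)/(2.5651 + 1) ≈ 0.439.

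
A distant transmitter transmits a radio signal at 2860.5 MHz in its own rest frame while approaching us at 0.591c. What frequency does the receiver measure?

5641.8 MHz

Relativistic Doppler for frequency: f' = f₀ · √((1 + β)/(1 − β)).
f' = 2860.5 × √(1.5910/0.4090) = 2860.5 × 1.97230 ≈ 5641.8 MHz.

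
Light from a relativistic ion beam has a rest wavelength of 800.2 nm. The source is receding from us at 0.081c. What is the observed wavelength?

867.9 nm

Relativistic Doppler for wavelength: λ' = λ₀ · √((1 + β)/(1 − β)).
λ' = 800.2 × √(1.0810/0.9190) = 800.2 × 1.08456 ≈ 867.9 nm.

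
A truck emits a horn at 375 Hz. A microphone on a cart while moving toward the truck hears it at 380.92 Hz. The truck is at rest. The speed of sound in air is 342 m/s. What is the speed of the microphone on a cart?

f' = f · (v + v_o)/v ⇒ v_o = v · |f'/f − 1|.
v_o = 342 × |380.92/375 − 1| = 342 × 0.01579 ≈ 5.4 m/s.

5.4 m/s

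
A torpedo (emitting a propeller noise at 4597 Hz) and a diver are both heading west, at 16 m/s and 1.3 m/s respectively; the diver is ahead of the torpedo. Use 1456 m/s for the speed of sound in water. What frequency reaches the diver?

4644 Hz

The diver is ahead, so the torpedo is moving toward it while the diver is moving away from the torpedo.
General Doppler shift: f' = f · (v − v_o)/(v − v_s).
f' = 4597 × (1456 − 1.3)/(1456 − 16) = 4597 × 1454.7/1440 ≈ 4644 Hz.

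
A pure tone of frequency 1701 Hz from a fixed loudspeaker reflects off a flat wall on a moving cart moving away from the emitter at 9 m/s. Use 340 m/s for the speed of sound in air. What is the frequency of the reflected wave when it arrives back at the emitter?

The flat wall on a moving cart first receives the wave as a moving observer: f₁ = f₀ · (v − u)/v = 1701 × (340 − 9)/340 ≈ 1656 Hz.
The reflection then acts as a moving source: f₂ = f₁ · v/(v + u) ≈ 1613 Hz.
Equivalently f₂ = f₀ · (v − u)/(v + u).

1613 Hz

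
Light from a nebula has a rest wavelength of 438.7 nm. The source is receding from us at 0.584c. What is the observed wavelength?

Relativistic Doppler for wavelength: λ' = λ₀ · √((1 + β)/(1 − β)).
λ' = 438.7 × √(1.5840/0.4160) = 438.7 × 1.95133 ≈ 856.0 nm.

856.0 nm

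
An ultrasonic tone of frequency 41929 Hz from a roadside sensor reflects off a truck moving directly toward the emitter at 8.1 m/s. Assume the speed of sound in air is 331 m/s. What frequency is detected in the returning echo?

44033 Hz

At the truck (a moving observer), f₁ = f₀ · (v + u)/v = 41929 × 339.1/331 ≈ 42955 Hz.
On reflection it acts as a source moving toward the stationary detector: f₂ = f₁ · v/(v − u) = 42955 × 331/322.9 ≈ 44033 Hz.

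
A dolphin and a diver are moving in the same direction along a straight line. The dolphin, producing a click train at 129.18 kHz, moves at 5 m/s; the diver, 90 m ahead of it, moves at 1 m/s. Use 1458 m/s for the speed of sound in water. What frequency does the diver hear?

The diver is ahead, so the dolphin is moving toward it while the diver is moving away from the dolphin.
General Doppler shift: f' = f · (v − v_o)/(v − v_s).
f' = 129.18 × (1458 − 1)/(1458 − 5) = 129.18 × 1457/1453 ≈ 129.5 kHz.

129.5 kHz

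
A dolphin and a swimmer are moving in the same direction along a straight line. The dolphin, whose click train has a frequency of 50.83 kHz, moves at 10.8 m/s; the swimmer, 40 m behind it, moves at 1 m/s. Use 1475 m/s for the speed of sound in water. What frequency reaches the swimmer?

The swimmer is behind, so the dolphin is moving away from it while the swimmer is moving toward the dolphin.
Both move, so f' = f · (v + v_o)/(v + v_s).
f' = 50.83 × (1475 + 1)/(1475 + 10.8) = 50.83 × 1476/1485.8 ≈ 50.5 kHz.

50.5 kHz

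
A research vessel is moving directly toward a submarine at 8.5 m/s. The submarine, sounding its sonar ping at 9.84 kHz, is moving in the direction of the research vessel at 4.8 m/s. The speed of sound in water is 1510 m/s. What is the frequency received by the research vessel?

With source approaching and observer approaching, f' = f · (v + v_o)/(v − v_s).
f' = 9.84 × (1510 + 8.5)/(1510 − 4.8) = 9.84 × 1518.5/1505.2 ≈ 9.93 kHz.

9.93 kHz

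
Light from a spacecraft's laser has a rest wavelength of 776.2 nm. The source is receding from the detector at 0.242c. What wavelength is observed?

993.6 nm

Relativistic Doppler for wavelength: λ' = λ₀ · √((1 + β)/(1 − β)).
λ' = 776.2 × √(1.2420/0.7580) = 776.2 × 1.28005 ≈ 993.6 nm.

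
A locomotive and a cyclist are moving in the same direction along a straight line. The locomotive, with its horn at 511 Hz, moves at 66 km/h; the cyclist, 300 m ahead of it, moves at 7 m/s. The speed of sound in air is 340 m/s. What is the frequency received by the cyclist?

529 Hz

66 km/h = 18.33 m/s.
The cyclist is ahead, so the locomotive is moving toward it while the cyclist is moving away from the locomotive.
Both move, so f' = f · (v − v_o)/(v − v_s).
f' = 511 × (340 − 7)/(340 − 18.33) = 511 × 333/321.67 ≈ 529 Hz.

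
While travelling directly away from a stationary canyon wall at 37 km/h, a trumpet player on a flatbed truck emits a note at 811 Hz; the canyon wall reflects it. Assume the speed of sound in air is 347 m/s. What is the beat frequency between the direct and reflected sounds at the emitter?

37 km/h = 10.28 m/s.
The canyon wall receives the sound from a moving source: f₁ = f₀ · v/(v + v_e) = 811 × 347/357.28 ≈ 787.7 Hz.
On the return leg the trumpet player on a flatbed truck is a moving observer: f₂ = f₁ · (v − v_e)/v = 787.7 × 336.72/347 ≈ 764.3 Hz.
Beat against the emitted tone: |f₂ − f₀| = 2v_e·f₀/(v + v_e) = 2 × 10.28 × 811/357.28 ≈ 46.7 Hz.

46.7 Hz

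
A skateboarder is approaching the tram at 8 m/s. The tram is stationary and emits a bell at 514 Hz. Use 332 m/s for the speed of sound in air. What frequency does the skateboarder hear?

526 Hz

Moving observer, stationary source: f' = f · (v + v_o)/v.
f' = 514 × (332 + 8)/332 = 514 × 340/332 ≈ 526 Hz.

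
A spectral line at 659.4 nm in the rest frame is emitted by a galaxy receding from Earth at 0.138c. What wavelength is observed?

Relativistic Doppler for wavelength: λ' = λ₀ · √((1 + β)/(1 − β)).
λ' = 659.4 × √(1.1380/0.8620) = 659.4 × 1.14899 ≈ 757.6 nm.

757.6 nm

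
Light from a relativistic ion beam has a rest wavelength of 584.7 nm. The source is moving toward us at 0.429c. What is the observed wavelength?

369.6 nm

Relativistic Doppler for wavelength: λ' = λ₀ · √((1 − β)/(1 + β)).
λ' = 584.7 × √(0.5710/1.4290) = 584.7 × 0.63212 ≈ 369.6 nm.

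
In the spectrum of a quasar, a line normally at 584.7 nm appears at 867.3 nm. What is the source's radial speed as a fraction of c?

0.375c

λ'/λ₀ = 1.4833 > 1 (redshift), so the source is receding.
λ'/λ₀ = √((1 + β)/(1 − β)) for a receding source ⇒ β = (r² − 1)/(r² + 1) with r = λ'/λ₀.
β = (2.2003 − 1)/(2.2003 + 1) ≈ 0.375.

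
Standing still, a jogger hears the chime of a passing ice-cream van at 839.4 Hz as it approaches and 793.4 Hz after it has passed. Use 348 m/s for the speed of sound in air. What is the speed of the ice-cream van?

9.8 m/s

f₁/f₂ = (v + v_s)/(v − v_s), so v_s = v · (f₁ − f₂)/(f₁ + f₂).
v_s = 348 × (839.4 − 793.4)/(839.4 + 793.4) = 348 × 46.0/1632.8 ≈ 9.8 m/s.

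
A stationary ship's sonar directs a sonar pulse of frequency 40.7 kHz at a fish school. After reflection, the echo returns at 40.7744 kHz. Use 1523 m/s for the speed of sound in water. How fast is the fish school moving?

Double Doppler shift off a moving reflector: f₂ = f₀ · (v + u)/(v − u) (u > 0 toward emitter).
Rearranging, u = v · (f₂ − f₀)/(f₂ + f₀) = 1523 × 0.0744/81.4744 ≈ 1.39 m/s.
So the fish school is moving at 1.39 m/s toward the emitter.

1.39 m/s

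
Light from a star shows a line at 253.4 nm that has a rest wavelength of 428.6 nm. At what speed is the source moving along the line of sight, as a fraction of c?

0.482c

λ'/λ₀ = 0.5912 < 1 (blueshift), so the source is approaching.
λ'/λ₀ = √((1 − β)/(1 + β)) for an approaching source ⇒ β = (1 − r²)/(1 + r²) with r = λ'/λ₀.
β = (1 − 0.3495)/(1 + 0.3495) ≈ 0.482.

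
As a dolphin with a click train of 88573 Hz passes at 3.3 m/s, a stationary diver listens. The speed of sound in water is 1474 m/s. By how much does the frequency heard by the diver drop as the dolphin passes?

Approaching: f₁ = f · v/(v − v_s) = 88573 × 1474/1470.7 ≈ 88772 Hz.
Receding: f₂ = f · v/(v + v_s) = 88573 × 1474/1477.3 ≈ 88375 Hz.
Drop: f₁ − f₂ = 2f·v·v_s/(v² − v_s²) = 2 × 88573 × 1474 × 3.3/(1474² − 3.3²) ≈ 397 Hz.

397 Hz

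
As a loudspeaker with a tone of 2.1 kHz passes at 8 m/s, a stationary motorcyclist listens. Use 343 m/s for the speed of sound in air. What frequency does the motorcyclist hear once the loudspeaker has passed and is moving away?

2.05 kHz

Receding: f₂ = f · v/(v + v_s) = 2.1 × 343/351 ≈ 2.05 kHz.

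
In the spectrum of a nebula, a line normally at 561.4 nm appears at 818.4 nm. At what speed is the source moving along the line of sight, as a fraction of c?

0.360

λ'/λ₀ = 1.4578 > 1 (redshift), so the source is receding.
λ'/λ₀ = √((1 + β)/(1 − β)) for a receding source ⇒ β = (r² − 1)/(r² + 1) with r = λ'/λ₀.
β = (2.1251 − 1)/(2.1251 + 1) ≈ 0.360.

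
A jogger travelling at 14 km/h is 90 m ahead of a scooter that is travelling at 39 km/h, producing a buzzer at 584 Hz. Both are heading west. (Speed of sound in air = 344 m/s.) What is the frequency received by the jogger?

39 km/h = 10.83 m/s; 14 km/h = 3.889 m/s.
The jogger is ahead, so the scooter is moving toward it while the jogger is moving away from the scooter.
General Doppler shift: f' = f · (v − v_o)/(v − v_s).
f' = 584 × (344 − 3.889)/(344 − 10.83) = 584 × 340.11/333.17 ≈ 596 Hz.

596 Hz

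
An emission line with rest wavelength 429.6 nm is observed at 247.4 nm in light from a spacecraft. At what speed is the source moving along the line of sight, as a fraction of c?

0.502c

λ'/λ₀ = 0.5759 < 1 (blueshift), so the source is approaching.
λ'/λ₀ = √((1 − β)/(1 + β)) for an approaching source ⇒ β = (1 − r²)/(1 + r²) with r = λ'/λ₀.
β = (1 − 0.3316)/(1 + 0.3316) ≈ 0.502.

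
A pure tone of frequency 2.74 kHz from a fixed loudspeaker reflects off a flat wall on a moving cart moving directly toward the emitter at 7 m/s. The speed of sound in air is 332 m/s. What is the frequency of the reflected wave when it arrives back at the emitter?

At the flat wall on a moving cart (a moving observer), f₁ = f₀ · (v + u)/v = 2.74 × 339/332 ≈ 2.80 kHz.
The reflection then acts as a moving source: f₂ = f₁ · v/(v − u) ≈ 2.86 kHz.

2.86 kHz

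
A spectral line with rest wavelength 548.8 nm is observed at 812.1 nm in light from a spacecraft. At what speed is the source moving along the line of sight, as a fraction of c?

0.373c

λ'/λ₀ = 1.4798 > 1 (redshift), so the source is receding.
λ'/λ₀ = √((1 + β)/(1 − β)) for a receding source ⇒ β = (r² − 1)/(r² + 1) with r = λ'/λ₀.
β = (2.1897 − 1)/(2.1897 + 1) ≈ 0.373.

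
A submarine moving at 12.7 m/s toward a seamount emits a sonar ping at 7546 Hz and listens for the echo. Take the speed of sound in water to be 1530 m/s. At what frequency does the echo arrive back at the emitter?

The seamount receives the sound from a moving source: f₁ = f₀ · v/(v − v_e) = 7546 × 1530/1517.3 ≈ 7609 Hz.
On the return leg the submarine is a moving observer: f₂ = f₁ · (v + v_e)/v = 7609 × 1542.7/1530 ≈ 7672 Hz.
Equivalently f₂ = f₀ · (v + v_e)/(v − v_e).

7672 Hz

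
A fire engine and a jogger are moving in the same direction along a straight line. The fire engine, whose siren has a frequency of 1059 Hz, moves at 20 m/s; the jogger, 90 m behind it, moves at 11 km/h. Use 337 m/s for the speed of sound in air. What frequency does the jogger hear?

1009 Hz

11 km/h = 3.056 m/s.
The jogger is behind, so the fire engine is moving away from it while the jogger is moving toward the fire engine.
General Doppler shift: f' = f · (v + v_o)/(v + v_s).
f' = 1059 × (337 + 3.056)/(337 + 20) = 1059 × 340.06/357 ≈ 1009 Hz.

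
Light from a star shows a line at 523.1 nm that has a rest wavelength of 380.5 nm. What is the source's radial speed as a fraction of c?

λ'/λ₀ = 1.3748 > 1 (redshift), so the source is receding.
λ'/λ₀ = √((1 + β)/(1 − β)) for a receding source ⇒ β = (r² − 1)/(r² + 1) with r = λ'/λ₀.
β = (1.8900 − 1)/(1.8900 + 1) ≈ 0.308.

0.308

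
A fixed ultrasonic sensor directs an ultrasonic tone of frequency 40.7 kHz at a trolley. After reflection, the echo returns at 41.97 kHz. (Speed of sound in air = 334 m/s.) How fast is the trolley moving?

5.1 m/s

Double Doppler shift off a moving reflector: f₂ = f₀ · (v + u)/(v − u) (u > 0 toward emitter).
Rearranging, u = v · (f₂ − f₀)/(f₂ + f₀) = 334 × 1.27/82.67 ≈ 5.1 m/s.
So the trolley is moving at 5.1 m/s toward the emitter.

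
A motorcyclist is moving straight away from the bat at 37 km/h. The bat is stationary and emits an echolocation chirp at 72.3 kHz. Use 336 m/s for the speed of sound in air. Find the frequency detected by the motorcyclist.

70.1 kHz

37 km/h = 10.28 m/s.
Moving observer, stationary source: f' = f · (v − v_o)/v.
f' = 72.3 × (336 − 10.28)/336 = 72.3 × 325.72/336 ≈ 70.1 kHz.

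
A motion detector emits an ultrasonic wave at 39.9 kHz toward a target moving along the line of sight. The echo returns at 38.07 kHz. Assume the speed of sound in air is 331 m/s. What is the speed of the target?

7.8 m/s

Double Doppler shift off a moving reflector: f₂ = f₀ · (v + u)/(v − u) (u > 0 toward emitter).
Rearranging, u = v · (f₂ − f₀)/(f₂ + f₀) = 331 × -1.83/77.97 ≈ -7.8 m/s.
So the target is moving at 7.8 m/s away from the emitter.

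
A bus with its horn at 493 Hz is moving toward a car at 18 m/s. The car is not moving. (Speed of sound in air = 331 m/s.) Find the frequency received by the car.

Moving source, stationary observer: f' = f · v/(v − v_s) since the source is approaching.
f' = 493 × 331/(331 − 18) = 493 × 331/313 ≈ 521 Hz.

521 Hz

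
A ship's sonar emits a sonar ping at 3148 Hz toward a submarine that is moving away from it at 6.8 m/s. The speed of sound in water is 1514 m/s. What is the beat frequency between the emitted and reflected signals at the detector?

At the submarine (a moving observer), f₁ = f₀ · (v − u)/v = 3148 × 1507.2/1514 ≈ 3133.9 Hz.
The reflection then acts as a moving source: f₂ = f₁ · v/(v + u) ≈ 3119.8 Hz.
Beat frequency: |f₂ − f₀| = 2u·f₀/(v + u) = 2 × 6.8 × 3148/1520.8 ≈ 28.2 Hz.

28.2 Hz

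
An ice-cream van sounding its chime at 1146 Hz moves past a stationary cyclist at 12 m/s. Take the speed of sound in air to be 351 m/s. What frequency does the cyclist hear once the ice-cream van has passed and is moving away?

1108 Hz

Receding: f₂ = f · v/(v + v_s) = 1146 × 351/363 ≈ 1108 Hz.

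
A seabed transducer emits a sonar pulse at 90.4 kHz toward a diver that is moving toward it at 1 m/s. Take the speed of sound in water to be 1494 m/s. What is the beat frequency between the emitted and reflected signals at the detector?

121 Hz

The diver first receives the wave as a moving observer: f₁ = f₀ · (v + u)/v = 90.4 × (1494 + 1)/1494 ≈ 90.4605 kHz.
The reflection then acts as a moving source: f₂ = f₁ · v/(v − u) ≈ 90.5211 kHz.
Equivalently f₂ = f₀ · (v + u)/(v − u).
Beat frequency (with f₀ = 90400 Hz): |f₂ − f₀| = 2u·f₀/(v − u) = 2 × 1 × 90400/1493 ≈ 121 Hz.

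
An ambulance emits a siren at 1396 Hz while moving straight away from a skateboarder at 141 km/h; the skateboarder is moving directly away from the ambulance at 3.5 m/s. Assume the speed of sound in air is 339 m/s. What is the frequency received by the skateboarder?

1238 Hz

141 km/h = 39.17 m/s.
Both move, so f' = f · (v − v_o)/(v + v_s).
f' = 1396 × (339 − 3.5)/(339 + 39.17) = 1396 × 335.5/378.17 ≈ 1238 Hz.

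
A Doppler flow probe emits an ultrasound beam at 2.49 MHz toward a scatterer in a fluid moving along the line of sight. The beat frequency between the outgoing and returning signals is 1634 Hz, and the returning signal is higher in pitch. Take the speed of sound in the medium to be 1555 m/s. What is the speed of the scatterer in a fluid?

0.51 m/s

Double Doppler shift off a moving reflector: f₂ = f₀ · (v + u)/(v − u) (u > 0 toward emitter).
Returning signal is higher, so f₂ = f₀ + Δf = 2490000 + 1634 = 2491634 Hz.
Rearranging, u = v · (f₂ − f₀)/(f₂ + f₀) = 1555 × 1634/4981634 ≈ 0.51 m/s.
So the scatterer in a fluid is moving at 0.51 m/s toward the emitter.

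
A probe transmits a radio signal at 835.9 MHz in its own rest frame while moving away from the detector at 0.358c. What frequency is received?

574.7 MHz

Relativistic Doppler for frequency: f' = f₀ · √((1 − β)/(1 + β)).
f' = 835.9 × √(0.6420/1.3580) = 835.9 × 0.68757 ≈ 574.7 MHz.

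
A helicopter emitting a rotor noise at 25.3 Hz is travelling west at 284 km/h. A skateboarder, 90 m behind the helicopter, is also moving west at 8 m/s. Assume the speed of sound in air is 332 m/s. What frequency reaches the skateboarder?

284 km/h = 78.89 m/s.
The skateboarder is behind, so the helicopter is moving away from it while the skateboarder is moving toward the helicopter.
With source receding and observer approaching, f' = f · (v + v_o)/(v + v_s).
f' = 25.3 × (332 + 8)/(332 + 78.89) = 25.3 × 340/410.89 ≈ 20.9 Hz.

20.9 Hz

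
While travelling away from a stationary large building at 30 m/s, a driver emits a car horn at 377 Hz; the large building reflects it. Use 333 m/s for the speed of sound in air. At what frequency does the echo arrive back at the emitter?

The large building receives the sound from a moving source: f₁ = f₀ · v/(v + v_e) = 377 × 333/363 ≈ 346 Hz.
On the return leg the driver is a moving observer: f₂ = f₁ · (v − v_e)/v = 346 × 303/333 ≈ 315 Hz.
Equivalently f₂ = f₀ · (v − v_e)/(v + v_e).

315 Hz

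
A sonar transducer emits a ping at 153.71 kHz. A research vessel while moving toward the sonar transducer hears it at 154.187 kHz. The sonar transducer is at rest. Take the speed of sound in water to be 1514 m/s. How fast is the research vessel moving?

f' = f · (v + v_o)/v ⇒ v_o = v · |f'/f − 1|.
v_o = 1514 × |154.187/153.71 − 1| = 1514 × 0.003103 ≈ 4.7 m/s.

4.7 m/s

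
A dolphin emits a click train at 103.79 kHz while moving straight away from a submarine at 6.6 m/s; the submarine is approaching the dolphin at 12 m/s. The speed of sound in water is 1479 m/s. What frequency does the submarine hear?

104.2 kHz

General Doppler shift: f' = f · (v + v_o)/(v + v_s).
f' = 103.79 × (1479 + 12)/(1479 + 6.6) = 103.79 × 1491/1485.6 ≈ 104.2 kHz.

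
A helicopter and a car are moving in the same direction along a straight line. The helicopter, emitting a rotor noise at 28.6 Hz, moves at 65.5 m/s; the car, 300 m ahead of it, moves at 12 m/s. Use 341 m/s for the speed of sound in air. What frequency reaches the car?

34.2 Hz

The car is ahead, so the helicopter is moving toward it while the car is moving away from the helicopter.
Both move, so f' = f · (v − v_o)/(v − v_s).
f' = 28.6 × (341 − 12)/(341 − 65.5) = 28.6 × 329/275.5 ≈ 34.2 Hz.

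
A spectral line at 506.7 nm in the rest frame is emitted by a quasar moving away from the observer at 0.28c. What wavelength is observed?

Relativistic Doppler for wavelength: λ' = λ₀ · √((1 + β)/(1 − β)).
λ' = 506.7 × √(1.2800/0.7200) = 506.7 × 1.33333 ≈ 675.6 nm.

675.6 nm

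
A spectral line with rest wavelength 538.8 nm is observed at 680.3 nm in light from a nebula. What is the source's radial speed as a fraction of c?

0.229c

λ'/λ₀ = 1.2626 > 1 (redshift), so the source is receding.
λ'/λ₀ = √((1 + β)/(1 − β)) for a receding source ⇒ β = (r² − 1)/(r² + 1) with r = λ'/λ₀.
β = (1.5942 − 1)/(1.5942 + 1) ≈ 0.229.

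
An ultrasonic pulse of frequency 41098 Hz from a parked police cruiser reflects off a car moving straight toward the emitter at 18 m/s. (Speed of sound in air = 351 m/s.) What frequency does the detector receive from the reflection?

The car first receives the wave as a moving observer: f₁ = f₀ · (v + u)/v = 41098 × (351 + 18)/351 ≈ 43206 Hz.
The reflection then acts as a moving source: f₂ = f₁ · v/(v − u) ≈ 45541 Hz.

45541 Hz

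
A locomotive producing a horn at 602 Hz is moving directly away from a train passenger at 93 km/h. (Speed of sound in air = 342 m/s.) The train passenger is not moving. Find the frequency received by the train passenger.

93 km/h = 25.83 m/s.
With the source moving away from a stationary observer, f' = f · v/(v + v_s).
f' = 602 × 342/(342 + 25.83) = 602 × 342/367.8 ≈ 560 Hz.

560 Hz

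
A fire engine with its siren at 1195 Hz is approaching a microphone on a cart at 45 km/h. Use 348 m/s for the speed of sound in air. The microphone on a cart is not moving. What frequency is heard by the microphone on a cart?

1240 Hz

45 km/h = 12.5 m/s.
Moving source, stationary observer: f' = f · v/(v − v_s) since the source is approaching.
f' = 1195 × 348/(348 − 12.5) = 1195 × 348/335.5 ≈ 1240 Hz.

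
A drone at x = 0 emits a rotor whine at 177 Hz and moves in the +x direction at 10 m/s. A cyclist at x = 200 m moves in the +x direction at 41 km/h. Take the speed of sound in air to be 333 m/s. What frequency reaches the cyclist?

176 Hz

41 km/h = 11.39 m/s.
The observer lies on the +x side, so the source is heading toward the observer and the observer is heading away from the source.
With source approaching and observer receding, f' = f · (v − v_o)/(v − v_s).
f' = 177 × (333 − 11.39)/(333 − 10) = 177 × 321.61/323 ≈ 176 Hz.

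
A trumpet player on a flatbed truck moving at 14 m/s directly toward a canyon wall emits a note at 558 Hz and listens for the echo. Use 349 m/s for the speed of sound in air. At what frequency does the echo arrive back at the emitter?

The canyon wall receives the sound from a moving source: f₁ = f₀ · v/(v − v_e) = 558 × 349/335 ≈ 581 Hz.
On the return leg the trumpet player on a flatbed truck is a moving observer: f₂ = f₁ · (v + v_e)/v = 581 × 363/349 ≈ 605 Hz.

605 Hz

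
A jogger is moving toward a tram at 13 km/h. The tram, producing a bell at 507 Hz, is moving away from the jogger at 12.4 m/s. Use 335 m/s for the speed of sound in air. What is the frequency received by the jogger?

13 km/h = 3.611 m/s.
With source receding and observer approaching, f' = f · (v + v_o)/(v + v_s).
f' = 507 × (335 + 3.611)/(335 + 12.4) = 507 × 338.61/347.4 ≈ 494 Hz.

494 Hz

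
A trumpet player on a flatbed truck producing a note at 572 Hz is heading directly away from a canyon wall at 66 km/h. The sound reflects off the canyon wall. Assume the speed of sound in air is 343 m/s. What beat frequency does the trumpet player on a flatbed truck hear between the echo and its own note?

66 km/h = 18.33 m/s.
The canyon wall receives the sound from a moving source: f₁ = f₀ · v/(v + v_e) = 572 × 343/361.33 ≈ 543.0 Hz.
On the return leg the trumpet player on a flatbed truck is a moving observer: f₂ = f₁ · (v − v_e)/v = 543.0 × 324.67/343 ≈ 514.0 Hz.
Beat against the emitted tone: |f₂ − f₀| = 2v_e·f₀/(v + v_e) = 2 × 18.33 × 572/361.33 ≈ 58.0 Hz.

58.0 Hz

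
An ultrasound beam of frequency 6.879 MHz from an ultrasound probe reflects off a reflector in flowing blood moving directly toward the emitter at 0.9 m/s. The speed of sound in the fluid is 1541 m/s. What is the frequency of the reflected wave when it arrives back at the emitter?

6.887 MHz

The reflector in flowing blood first receives the wave as a moving observer: f₁ = f₀ · (v + u)/v = 6.879 × (1541 + 0.9)/1541 ≈ 6.883 MHz.
On reflection it acts as a source moving toward the stationary detector: f₂ = f₁ · v/(v − u) = 6.883 × 1541/1540.1 ≈ 6.887 MHz.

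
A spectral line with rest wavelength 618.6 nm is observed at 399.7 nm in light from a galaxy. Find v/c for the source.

λ'/λ₀ = 0.6461 < 1 (blueshift), so the source is approaching.
λ'/λ₀ = √((1 − β)/(1 + β)) for an approaching source ⇒ β = (1 − r²)/(1 + r²) with r = λ'/λ₀.
β = (1 − 0.4175)/(1 + 0.4175) ≈ 0.411.

0.411c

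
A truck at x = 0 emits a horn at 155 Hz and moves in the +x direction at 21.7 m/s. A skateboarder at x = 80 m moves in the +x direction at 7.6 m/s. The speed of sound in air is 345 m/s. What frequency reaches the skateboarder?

162 Hz

The observer lies on the +x side, so the source is heading toward the observer and the observer is heading away from the source.
General Doppler shift: f' = f · (v − v_o)/(v − v_s).
f' = 155 × (345 − 7.6)/(345 − 21.7) = 155 × 337.4/323.3 ≈ 162 Hz.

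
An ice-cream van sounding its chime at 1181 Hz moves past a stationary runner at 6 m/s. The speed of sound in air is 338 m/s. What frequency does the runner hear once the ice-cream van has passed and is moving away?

1160 Hz

Receding: f₂ = f · v/(v + v_s) = 1181 × 338/344 ≈ 1160 Hz.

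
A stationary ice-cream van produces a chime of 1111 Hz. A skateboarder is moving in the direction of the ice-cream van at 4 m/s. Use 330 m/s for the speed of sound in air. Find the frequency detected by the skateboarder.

1124 Hz

Only the observer moves, toward the source, so f' = f · (v + v_o)/v.
f' = 1111 × (330 + 4)/330 = 1111 × 334/330 ≈ 1124 Hz.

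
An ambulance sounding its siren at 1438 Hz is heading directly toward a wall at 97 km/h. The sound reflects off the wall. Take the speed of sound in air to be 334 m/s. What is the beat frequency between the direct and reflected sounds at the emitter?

252 Hz

97 km/h = 26.94 m/s.
The wall receives the sound from a moving source: f₁ = f₀ · v/(v − v_e) = 1438 × 334/307.06 ≈ 1564 Hz.
On the return leg the ambulance is a moving observer: f₂ = f₁ · (v + v_e)/v = 1564 × 360.94/334 ≈ 1690 Hz.
Beat against the emitted tone: |f₂ − f₀| = 2v_e·f₀/(v − v_e) = 2 × 26.94 × 1438/307.06 ≈ 252 Hz.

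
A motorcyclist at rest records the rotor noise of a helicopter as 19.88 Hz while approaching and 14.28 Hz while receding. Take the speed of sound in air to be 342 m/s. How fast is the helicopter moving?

f₁/f₂ = (v + v_s)/(v − v_s), so v_s = v · (f₁ − f₂)/(f₁ + f₂).
v_s = 342 × (19.88 − 14.28)/(19.88 + 14.28) = 342 × 5.60/34.16 ≈ 56 m/s.

56 m/s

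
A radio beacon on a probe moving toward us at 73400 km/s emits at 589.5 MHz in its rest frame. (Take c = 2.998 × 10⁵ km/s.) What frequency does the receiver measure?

756.9 MHz

β = v/c = 73400/299800 = 0.2448.
Relativistic Doppler for frequency: f' = f₀ · √((1 + β)/(1 − β)).
f' = 589.5 × √(1.2448/0.7552) = 589.5 × 1.28390 ≈ 756.9 MHz.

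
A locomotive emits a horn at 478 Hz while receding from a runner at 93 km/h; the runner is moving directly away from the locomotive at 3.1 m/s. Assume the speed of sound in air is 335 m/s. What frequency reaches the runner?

440 Hz

93 km/h = 25.83 m/s.
Both move, so f' = f · (v − v_o)/(v + v_s).
f' = 478 × (335 − 3.1)/(335 + 25.83) = 478 × 331.9/360.83 ≈ 440 Hz.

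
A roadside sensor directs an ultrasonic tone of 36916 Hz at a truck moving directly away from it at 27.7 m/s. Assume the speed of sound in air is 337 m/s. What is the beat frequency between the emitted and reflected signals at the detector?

The truck first receives the wave as a moving observer: f₁ = f₀ · (v − u)/v = 36916 × (337 − 27.7)/337 ≈ 33882 Hz.
On reflection it acts as a source moving away from the stationary detector: f₂ = f₁ · v/(v + u) = 33882 × 337/364.7 ≈ 31308 Hz.
Beat frequency: |f₂ − f₀| = 2u·f₀/(v + u) = 2 × 27.7 × 36916/364.7 ≈ 5608 Hz.

5608 Hz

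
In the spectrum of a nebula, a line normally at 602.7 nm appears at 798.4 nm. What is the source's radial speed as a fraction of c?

λ'/λ₀ = 1.3247 > 1 (redshift), so the source is receding.
λ'/λ₀ = √((1 + β)/(1 − β)) for a receding source ⇒ β = (r² − 1)/(r² + 1) with r = λ'/λ₀.
β = (1.7548 − 1)/(1.7548 + 1) ≈ 0.274.

0.274c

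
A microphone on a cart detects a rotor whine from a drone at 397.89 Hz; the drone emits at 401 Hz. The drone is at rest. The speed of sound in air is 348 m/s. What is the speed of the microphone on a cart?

f' < f, so the microphone on a cart is receding.
f' = f · (v − v_o)/v ⇒ v_o = v · |f'/f − 1|.
v_o = 348 × |397.89/401 − 1| = 348 × 0.007756 ≈ 2.70 m/s.

2.70 m/s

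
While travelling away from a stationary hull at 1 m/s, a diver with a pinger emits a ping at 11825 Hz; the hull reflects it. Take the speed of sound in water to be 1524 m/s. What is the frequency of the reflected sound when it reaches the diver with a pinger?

The hull receives the sound from a moving source: f₁ = f₀ · v/(v + v_e) = 11825 × 1524/1525 ≈ 11817 Hz.
On the return leg the diver with a pinger is a moving observer: f₂ = f₁ · (v − v_e)/v = 11817 × 1523/1524 ≈ 11809 Hz.
Equivalently f₂ = f₀ · (v − v_e)/(v + v_e).

11809 Hz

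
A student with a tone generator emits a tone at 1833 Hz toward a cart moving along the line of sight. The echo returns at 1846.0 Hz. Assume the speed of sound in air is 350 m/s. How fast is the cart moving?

1.24 m/s

Double Doppler shift off a moving reflector: f₂ = f₀ · (v + u)/(v − u) (u > 0 toward emitter).
Rearranging, u = v · (f₂ − f₀)/(f₂ + f₀) = 350 × 13.0/3679.0 ≈ 1.24 m/s.
So the cart is moving at 1.24 m/s toward the emitter.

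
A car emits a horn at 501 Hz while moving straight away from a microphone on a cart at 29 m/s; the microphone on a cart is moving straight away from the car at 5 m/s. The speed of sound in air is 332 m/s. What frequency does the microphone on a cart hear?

454 Hz

Both move, so f' = f · (v − v_o)/(v + v_s).
f' = 501 × (332 − 5)/(332 + 29) = 501 × 327/361 ≈ 454 Hz.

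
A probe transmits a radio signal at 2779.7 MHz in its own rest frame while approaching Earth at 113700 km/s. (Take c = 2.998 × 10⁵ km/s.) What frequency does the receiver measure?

4143.5 MHz

β = v/c = 113700/299800 = 0.3793.
Relativistic Doppler for frequency: f' = f₀ · √((1 + β)/(1 − β)).
f' = 2779.7 × √(1.3793/0.6207) = 2779.7 × 1.49061 ≈ 4143.5 MHz.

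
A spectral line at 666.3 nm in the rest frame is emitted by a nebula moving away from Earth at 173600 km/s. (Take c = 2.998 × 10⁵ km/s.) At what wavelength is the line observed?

β = v/c = 173600/299800 = 0.5791.
Relativistic Doppler for wavelength: λ' = λ₀ · √((1 + β)/(1 − β)).
λ' = 666.3 × √(1.5791/0.4209) = 666.3 × 1.93680 ≈ 1290.5 nm.

1290.5 nm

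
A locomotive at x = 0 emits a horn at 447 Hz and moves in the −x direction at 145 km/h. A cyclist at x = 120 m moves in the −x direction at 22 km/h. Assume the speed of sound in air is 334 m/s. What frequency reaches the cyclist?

406 Hz

145 km/h = 40.28 m/s; 22 km/h = 6.111 m/s.
The observer lies on the +x side, so the source is heading away from the observer and the observer is heading toward the source.
With source receding and observer approaching, f' = f · (v + v_o)/(v + v_s).
f' = 447 × (334 + 6.111)/(334 + 40.28) = 447 × 340.11/374.28 ≈ 406 Hz.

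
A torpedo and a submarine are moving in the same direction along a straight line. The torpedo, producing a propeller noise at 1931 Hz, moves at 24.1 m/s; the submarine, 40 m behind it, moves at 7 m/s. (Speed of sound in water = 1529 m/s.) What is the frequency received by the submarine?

The submarine is behind, so the torpedo is moving away from it while the submarine is moving toward the torpedo.
General Doppler shift: f' = f · (v + v_o)/(v + v_s).
f' = 1931 × (1529 + 7)/(1529 + 24.1) = 1931 × 1536/1553.1 ≈ 1910 Hz.

1910 Hz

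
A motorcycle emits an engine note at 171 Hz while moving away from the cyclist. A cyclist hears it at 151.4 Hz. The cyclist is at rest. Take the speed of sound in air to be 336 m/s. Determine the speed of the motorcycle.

43 m/s

f' = f · v/(v + v_s) ⇒ v_s = v · |1 − f/f'|.
v_s = 336 × |1 − 171/151.4| = 336 × 0.1295 ≈ 43 m/s.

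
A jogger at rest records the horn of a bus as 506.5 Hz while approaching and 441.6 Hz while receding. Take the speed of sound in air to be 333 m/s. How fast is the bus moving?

22.8 m/s

f₁/f₂ = (v + v_s)/(v − v_s), so v_s = v · (f₁ − f₂)/(f₁ + f₂).
v_s = 333 × (506.5 − 441.6)/(506.5 + 441.6) = 333 × 64.9/948.1 ≈ 22.8 m/s.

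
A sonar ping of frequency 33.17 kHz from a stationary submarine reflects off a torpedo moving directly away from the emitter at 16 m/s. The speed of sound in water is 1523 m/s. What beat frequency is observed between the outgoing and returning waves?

At the torpedo (a moving observer), f₁ = f₀ · (v − u)/v = 33.17 × 1507/1523 ≈ 32.822 kHz.
On reflection it acts as a source moving away from the stationary detector: f₂ = f₁ · v/(v + u) = 32.822 × 1523/1539 ≈ 32.480 kHz.
Equivalently f₂ = f₀ · (v − u)/(v + u).
Beat frequency (with f₀ = 33170 Hz): |f₂ − f₀| = 2u·f₀/(v + u) = 2 × 16 × 33170/1539 ≈ 690 Hz.

690 Hz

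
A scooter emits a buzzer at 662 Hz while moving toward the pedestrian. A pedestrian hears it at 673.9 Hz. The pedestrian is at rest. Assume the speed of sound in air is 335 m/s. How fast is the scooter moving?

5.9 m/s

f' = f · v/(v − v_s) ⇒ v_s = v · |1 − f/f'|.
v_s = 335 × |1 − 662/673.9| = 335 × 0.01766 ≈ 5.9 m/s.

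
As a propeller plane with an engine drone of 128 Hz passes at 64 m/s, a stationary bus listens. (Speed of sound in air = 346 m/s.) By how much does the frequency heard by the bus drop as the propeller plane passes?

Approaching: f₁ = f · v/(v − v_s) = 128 × 346/282 ≈ 157.0 Hz.
Receding: f₂ = f · v/(v + v_s) = 128 × 346/410 ≈ 108.0 Hz.
Drop: f₁ − f₂ = 2f·v·v_s/(v² − v_s²) = 2 × 128 × 346 × 64/(346² − 64²) ≈ 49.0 Hz.

49.0 Hz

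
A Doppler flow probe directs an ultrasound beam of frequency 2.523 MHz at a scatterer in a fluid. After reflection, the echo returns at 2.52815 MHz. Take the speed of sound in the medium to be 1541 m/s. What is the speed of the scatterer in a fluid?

1.57 m/s

Double Doppler shift off a moving reflector: f₂ = f₀ · (v + u)/(v − u) (u > 0 toward emitter).
Rearranging, u = v · (f₂ − f₀)/(f₂ + f₀) = 1541 × 0.00515/5.05115 ≈ 1.57 m/s.
So the scatterer in a fluid is moving at 1.57 m/s toward the emitter.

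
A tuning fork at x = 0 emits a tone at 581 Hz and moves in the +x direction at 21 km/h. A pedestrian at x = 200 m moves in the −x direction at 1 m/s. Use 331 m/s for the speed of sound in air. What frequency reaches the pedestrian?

21 km/h = 5.833 m/s.
The observer lies on the +x side, so the source is heading toward the observer and the observer is heading toward the source.
Both move, so f' = f · (v + v_o)/(v − v_s).
f' = 581 × (331 + 1)/(331 − 5.833) = 581 × 332/325.17 ≈ 593 Hz.

593 Hz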